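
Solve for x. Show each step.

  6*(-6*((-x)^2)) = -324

Step 1. [6*(-6*((-x)^2)) = -324] divide by the outer 6 ⇒ div: -6*((-x)^2) = -54.
Step 2. [-6*((-x)^2) = -54] leading coefficient -6: divide by -6. So div: (-x)^2 = 9.
Step 3. [(-x)^2 = 9] LHS squared, RHS 9 ≥ 0: apply √ (±), so sqrt: -x = 3 or -3.
Step 4. [-x = 3 or -3] flip signs both sides, so neg: x = -3 or 3.

Answer: x ∈ {-3, 3}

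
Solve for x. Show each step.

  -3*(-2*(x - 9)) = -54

Step 1. [-3*(-2*(x - 9)) = -54] divide by the outer -3 ⇒ div: -2*(x - 9) = 18.
Step 2. [-2*(x - 9) = 18] divide by the outer -2, so div: x - 9 = -9.
Step 3. [x - 9 = -9] the outer -9 inverts by adding 9. So sub: x = 0.

Answer: x ∈ {0}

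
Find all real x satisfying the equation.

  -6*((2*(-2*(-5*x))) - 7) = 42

Step 1. [-6*((2*(-2*(-5*x))) - 7) = 42] divide by the outer -6, so div: (2*(-2*(-5*x))) - 7 = -7.
Step 2. [(2*(-2*(-5*x))) - 7 = -7] 7 comes off first (add 7), so sub: 2*(-2*(-5*x)) = 0.
Step 3. [2*(-2*(-5*x)) = 0] divide by the outer 2 ⇒ div: -2*(-5*x) = 0.
Step 4. [-2*(-5*x) = 0] -2 out front; divide by -2. So div: -5*x = 0.
Step 5. [-5*x = 0] leading coefficient -5: divide by -5, so div: x = 0.

Answer: x ∈ {0}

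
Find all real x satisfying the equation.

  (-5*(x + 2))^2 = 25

Step 1. [(-5*(x + 2))^2 = 25] √ both sides: 25 ≥ 0 gives two branches ⇒ sqrt: -5*(x + 2) = 5 or -5.
Step 2. [-5*(x + 2) = 5 or -5] divide by the outer -5. So div: x + 2 = -1 or 1.
Step 3. [x + 2 = -1 or 1] subtract 2: x sits inside (… + 2), so sub: x = -3 or -1.

Answer: x ∈ {-3, -1}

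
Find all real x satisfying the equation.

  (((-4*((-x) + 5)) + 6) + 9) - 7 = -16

Step 1. [(((-4*((-x) + 5)) + 6) + 9) - 7 = -16] add 7: x sits inside (… - 7), so sub: ((-4*((-x) + 5)) + 6) + 9 = -9.
Step 2. [((-4*((-x) + 5)) + 6) + 9 = -9] the outer +9 inverts by subtracting 9, so sub: (-4*((-x) + 5)) + 6 = -18.
Step 3. [(-4*((-x) + 5)) + 6 = -18] the outer +6 inverts by subtracting 6, so sub: -4*((-x) + 5) = -24.
Step 4. [-4*((-x) + 5) = -24] divide by the outer -4, so div: (-x) + 5 = 6.
Step 5. [(-x) + 5 = 6] +5 is outermost — subtract 5 both sides, so sub: -x = 1.
Step 6. [-x = 1] flip signs both sides, so neg: x = -1.

Answer: x ∈ {-1}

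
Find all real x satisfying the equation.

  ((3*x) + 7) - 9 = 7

Step 1. [((3*x) + 7) - 9 = 7] peel the -9: add 9 from each side, so sub: (3*x) + 7 = 16.
Step 2. [(3*x) + 7 = 16] 7 comes off first (subtract 7), so sub: 3*x = 9.
Step 3. [3*x = 9] leading coefficient 3: divide by 3 ⇒ div: x = 3.

Answer: x ∈ {3}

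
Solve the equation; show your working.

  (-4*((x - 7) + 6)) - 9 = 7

Step 1. [(-4*((x - 7) + 6)) - 9 = 7] peel the -9: add 9 from each side, so sub: -4*((x - 7) + 6) = 16.
Step 2. [-4*((x - 7) + 6) = 16] -4·(inner) — divide through by -4. So div: (x - 7) + 6 = -4.
Step 3. [(x - 7) + 6 = -4] 6 comes off first (subtract 6) ⇒ sub: x - 7 = -10.
Step 4. [x - 7 = -10] peel the -7: add 7 from each side ⇒ sub: x = -3.

Answer: x ∈ {-3}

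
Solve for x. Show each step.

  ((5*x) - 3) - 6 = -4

Step 1. [((5*x) - 3) - 6 = -4] peel the -6: add 6 from each side, so sub: (5*x) - 3 = 2.
Step 2. [(5*x) - 3 = 2] peel the -3: add 3 from each side, so sub: 5*x = 5.
Step 3. [5*x = 5] divide by the outer 5 ⇒ div: x = 1.

Answer: x ∈ {1}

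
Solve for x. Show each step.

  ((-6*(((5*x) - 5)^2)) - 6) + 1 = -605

Step 1. [((-6*(((5*x) - 5)^2)) - 6) + 1 = -605] +1 is outermost — subtract 1 both sides ⇒ sub: (-6*(((5*x) - 5)^2)) - 6 = -606.
Step 2. [(-6*(((5*x) - 5)^2)) - 6 = -606] add 6: x sits inside (… - 6) ⇒ sub: -6*(((5*x) - 5)^2) = -600.
Step 3. [-6*(((5*x) - 5)^2) = -600] -6·(inner) — divide through by -6 ⇒ div: ((5*x) - 5)^2 = 100.
Step 4. [((5*x) - 5)^2 = 100] 100 ≥ 0, LHS is (·)² — take ±√, so sqrt: (5*x) - 5 = 10 or -10.
Step 5. [(5*x) - 5 = 10 or -10] the outer -5 inverts by adding 5. So sub: 5*x = 15 or -5.
Step 6. [5*x = 15 or -5] divide by the outer 5 ⇒ div: x = 3 or -1.

Answer: x ∈ {-1, 3}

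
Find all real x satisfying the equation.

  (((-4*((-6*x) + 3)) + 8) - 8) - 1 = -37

Step 1. [(((-4*((-6*x) + 3)) + 8) - 8) - 1 = -37] add 1: x sits inside (… - 1). So sub: ((-4*((-6*x) + 3)) + 8) - 8 = -36.
Step 2. [((-4*((-6*x) + 3)) + 8) - 8 = -36] 8 comes off first (add 8), so sub: (-4*((-6*x) + 3)) + 8 = -28.
Step 3. [(-4*((-6*x) + 3)) + 8 = -28] common factor -4 (LHS and -28) — divide through ⇒ factor: ((-6*x) + 3) - 2 = 7.
Step 4. [((-6*x) + 3) - 2 = 7] -2 is outermost — add 2 both sides ⇒ sub: (-6*x) + 3 = 9.
Step 5. [(-6*x) + 3 = 9] +3 is outermost — subtract 3 both sides. So sub: -6*x = 6.
Step 6. [-6*x = 6] leading coefficient -6: divide by -6 ⇒ div: x = -1.

Answer: x ∈ {-1}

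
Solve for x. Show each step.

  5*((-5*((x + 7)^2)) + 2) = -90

Step 1. [5*((-5*((x + 7)^2)) + 2) = -90] leading coefficient 5: divide by 5 ⇒ div: (-5*((x + 7)^2)) + 2 = -18.
Step 2. [(-5*((x + 7)^2)) + 2 = -18] peel the +2: subtract 2 from each side. So sub: -5*((x + 7)^2) = -20.
Step 3. [-5*((x + 7)^2) = -20] LHS = -5·(…); ÷-5 both sides. So div: (x + 7)^2 = 4.
Step 4. [(x + 7)^2 = 4] LHS squared, RHS 4 ≥ 0: apply √ (±) ⇒ sqrt: x + 7 = 2 or -2.
Step 5. [x + 7 = 2 or -2] the outer +7 inverts by subtracting 7, so sub: x = -5 or -9.

Answer: x ∈ {-9, -5}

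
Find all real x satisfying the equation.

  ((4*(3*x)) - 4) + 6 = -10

Step 1. [((4*(3*x)) - 4) + 6 = -10] +6 is outermost — subtract 6 both sides, so sub: (4*(3*x)) - 4 = -16.
Step 2. [(4*(3*x)) - 4 = -16] peel the -4: add 4 from each side ⇒ sub: 4*(3*x) = -12.
Step 3. [4*(3*x) = -12] 4 out front; divide by 4. So div: 3*x = -3.
Step 4. [3*x = -3] 3·(inner) — divide through by 3, so div: x = -1.

Answer: x ∈ {-1}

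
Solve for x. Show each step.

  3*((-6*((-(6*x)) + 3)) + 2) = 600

Step 1. [3*((-6*((-(6*x)) + 3)) + 2) = 600] 3 out front; divide by 3 ⇒ div: (-6*((-(6*x)) + 3)) + 2 = 200.
Step 2. [(-6*((-(6*x)) + 3)) + 2 = 200] peel the +2: subtract 2 from each side ⇒ sub: -6*((-(6*x)) + 3) = 198.
Step 3. [-6*((-(6*x)) + 3) = 198] leading coefficient -6: divide by -6, so div: (-(6*x)) + 3 = -33.
Step 4. [(-(6*x)) + 3 = -33] peel the +3: subtract 3 from each side ⇒ sub: -(6*x) = -36.
Step 5. [-(6*x) = -36] leading − — multiply by −1. So neg: 6*x = 36.
Step 6. [6*x = 36] leading coefficient 6: divide by 6. So div: x = 6.

Answer: x ∈ {6}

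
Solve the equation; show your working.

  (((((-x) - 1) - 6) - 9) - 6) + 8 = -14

Step 1. [(((((-x) - 1) - 6) - 9) - 6) + 8 = -14] subtract 8: x sits inside (… + 8). So sub: ((((-x) - 1) - 6) - 9) - 6 = -22.
Step 2. [((((-x) - 1) - 6) - 9) - 6 = -22] add 6: x sits inside (… - 6) ⇒ sub: (((-x) - 1) - 6) - 9 = -16.
Step 3. [(((-x) - 1) - 6) - 9 = -16] -9 is outermost — add 9 both sides ⇒ sub: ((-x) - 1) - 6 = -7.
Step 4. [((-x) - 1) - 6 = -7] the outer -6 inverts by adding 6 ⇒ sub: (-x) - 1 = -1.
Step 5. [(-x) - 1 = -1] -1 is outermost — add 1 both sides, so sub: -x = 0.
Step 6. [-x = 0] leading − — multiply by −1 ⇒ neg: x = 0.

Answer: x ∈ {0}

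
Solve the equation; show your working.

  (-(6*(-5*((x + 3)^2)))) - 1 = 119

Step 1. [(-(6*(-5*((x + 3)^2)))) - 1 = 119] peel the -1: add 1 from each side. So sub: -(6*(-5*((x + 3)^2))) = 120.
Step 2. [-(6*(-5*((x + 3)^2))) = 120] leading − — multiply by −1 ⇒ neg: 6*(-5*((x + 3)^2)) = -120.
Step 3. [6*(-5*((x + 3)^2)) = -120] divide by the outer 6, so div: -5*((x + 3)^2) = -20.
Step 4. [-5*((x + 3)^2) = -20] -5 out front; divide by -5. So div: (x + 3)^2 = 4.
Step 5. [(x + 3)^2 = 4] √ both sides: 4 ≥ 0 gives two branches. So sqrt: x + 3 = 2 or -2.
Step 6. [x + 3 = 2 or -2] subtract 3: x sits inside (… + 3) ⇒ sub: x = -1 or -5.

Answer: x ∈ {-5, -1}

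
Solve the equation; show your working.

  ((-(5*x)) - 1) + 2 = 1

Step 1. [((-(5*x)) - 1) + 2 = 1] subtract 2: x sits inside (… + 2). So sub: (-(5*x)) - 1 = -1.
Step 2. [(-(5*x)) - 1 = -1] add 1: x sits inside (… - 1), so sub: -(5*x) = 0.
Step 3. [-(5*x) = 0] flip signs both sides ⇒ neg: 5*x = 0.
Step 4. [5*x = 0] 5·(inner) — divide through by 5 ⇒ div: x = 0.

Answer: x ∈ {0}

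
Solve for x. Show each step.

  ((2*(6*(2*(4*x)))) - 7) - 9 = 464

Step 1. [((2*(6*(2*(4*x)))) - 7) - 9 = 464] the outer -9 inverts by adding 9 ⇒ sub: (2*(6*(2*(4*x)))) - 7 = 473.
Step 2. [(2*(6*(2*(4*x)))) - 7 = 473] peel the -7: add 7 from each side ⇒ sub: 2*(6*(2*(4*x))) = 480.
Step 3. [2*(6*(2*(4*x))) = 480] 2·(inner) — divide through by 2, so div: 6*(2*(4*x)) = 240.
Step 4. [6*(2*(4*x)) = 240] 6·(inner) — divide through by 6 ⇒ div: 2*(4*x) = 40.
Step 5. [2*(4*x) = 40] leading coefficient 2: divide by 2. So div: 4*x = 20.
Step 6. [4*x = 20] 4 out front; divide by 4 ⇒ div: x = 5.

Answer: x ∈ {5}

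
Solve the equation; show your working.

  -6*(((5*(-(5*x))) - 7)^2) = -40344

Step 1. [-6*(((5*(-(5*x))) - 7)^2) = -40344] -6 out front; divide by -6. So div: ((5*(-(5*x))) - 7)^2 = 6724.
Step 2. [((5*(-(5*x))) - 7)^2 = 6724] LHS squared, RHS 6724 ≥ 0: apply √ (±). So sqrt: (5*(-(5*x))) - 7 = 82 or -82.
Step 3. [(5*(-(5*x))) - 7 = 82 or -82] add 7: x sits inside (… - 7). So sub: 5*(-(5*x)) = 89 or -75.
Step 4. [5*(-(5*x)) = 89 or -75] divide by the outer 5 ⇒ div: -(5*x) = 89/5 or -15.
Step 5. [-(5*x) = 89/5 or -15] flip signs both sides. So neg: 5*x = -89/5 or 15.
Step 6. [5*x = -89/5 or 15] leading coefficient 5: divide by 5. So div: x = -89/25 or 3.

Answer: x ∈ {-89/25, 3}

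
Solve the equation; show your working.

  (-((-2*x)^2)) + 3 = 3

Step 1. [(-((-2*x)^2)) + 3 = 3] subtract 3: x sits inside (… + 3) ⇒ sub: -((-2*x)^2) = 0.
Step 2. [-((-2*x)^2) = 0] LHS negated; negate both sides. So neg: (-2*x)^2 = 0.
Step 3. [(-2*x)^2 = 0] √ both sides: 0 ≥ 0 gives two branches ⇒ sqrt: -2*x = 0.
Step 4. [-2*x = 0] -2 out front; divide by -2, so div: x = 0.

Answer: x ∈ {0}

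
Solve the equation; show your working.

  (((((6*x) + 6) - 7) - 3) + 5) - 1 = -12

Step 1. [(((((6*x) + 6) - 7) - 3) + 5) - 1 = -12] add 1: x sits inside (… - 1). So sub: ((((6*x) + 6) - 7) - 3) + 5 = -11.
Step 2. [((((6*x) + 6) - 7) - 3) + 5 = -11] +5 is outermost — subtract 5 both sides. So sub: (((6*x) + 6) - 7) - 3 = -16.
Step 3. [(((6*x) + 6) - 7) - 3 = -16] peel the -3: add 3 from each side, so sub: ((6*x) + 6) - 7 = -13.
Step 4. [((6*x) + 6) - 7 = -13] add 7: x sits inside (… - 7), so sub: (6*x) + 6 = -6.
Step 5. [(6*x) + 6 = -6] peel the +6: subtract 6 from each side, so sub: 6*x = -12.
Step 6. [6*x = -12] 6·(inner) — divide through by 6 ⇒ div: x = -2.

Answer: x ∈ {-2}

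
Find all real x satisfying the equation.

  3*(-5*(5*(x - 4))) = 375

Step 1. [3*(-5*(5*(x - 4))) = 375] LHS = 3·(…); ÷3 both sides ⇒ div: -5*(5*(x - 4)) = 125.
Step 2. [-5*(5*(x - 4)) = 125] LHS = -5·(…); ÷-5 both sides, so div: 5*(x - 4) = -25.
Step 3. [5*(x - 4) = -25] divide by the outer 5, so div: x - 4 = -5.
Step 4. [x - 4 = -5] the outer -4 inverts by adding 4. So sub: x = -1.

Answer: x ∈ {-1}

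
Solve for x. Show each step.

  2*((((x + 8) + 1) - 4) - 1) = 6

Step 1. [2*((((x + 8) + 1) - 4) - 1) = 6] 2 out front; divide by 2, so div: (((x + 8) + 1) - 4) - 1 = 3.
Step 2. [(((x + 8) + 1) - 4) - 1 = 3] add 1: x sits inside (… - 1). So sub: ((x + 8) + 1) - 4 = 4.
Step 3. [((x + 8) + 1) - 4 = 4] the outer -4 inverts by adding 4 ⇒ sub: (x + 8) + 1 = 8.
Step 4. [(x + 8) + 1 = 8] the outer +1 inverts by subtracting 1 ⇒ sub: x + 8 = 7.
Step 5. [x + 8 = 7] subtract 8: x sits inside (… + 8), so sub: x = -1.

Answer: x ∈ {-1}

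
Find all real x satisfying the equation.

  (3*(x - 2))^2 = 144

Step 1. [(3*(x - 2))^2 = 144] LHS squared, RHS 144 ≥ 0: apply √ (±) ⇒ sqrt: 3*(x - 2) = 12 or -12.
Step 2. [3*(x - 2) = 12 or -12] 3 out front; divide by 3 ⇒ div: x - 2 = 4 or -4.
Step 3. [x - 2 = 4 or -4] add 2: x sits inside (… - 2), so sub: x = 6 or -2.

Answer: x ∈ {-2, 6}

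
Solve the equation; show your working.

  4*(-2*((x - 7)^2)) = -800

Step 1. [4*(-2*((x - 7)^2)) = -800] 4·(inner) — divide through by 4, so div: -2*((x - 7)^2) = -200.
Step 2. [-2*((x - 7)^2) = -200] LHS = -2·(…); ÷-2 both sides ⇒ div: (x - 7)^2 = 100.
Step 3. [(x - 7)^2 = 100] √ both sides: 100 ≥ 0 gives two branches ⇒ sqrt: x - 7 = 10 or -10.
Step 4. [x - 7 = 10 or -10] 7 comes off first (add 7), so sub: x = 17 or -3.

Answer: x ∈ {-3, 17}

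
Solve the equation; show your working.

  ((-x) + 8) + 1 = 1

Step 1. [((-x) + 8) + 1 = 1] subtract 1: x sits inside (… + 1) ⇒ sub: (-x) + 8 = 0.
Step 2. [(-x) + 8 = 0] 8 comes off first (subtract 8), so sub: -x = -8.
Step 3. [-x = -8] LHS negated; negate both sides ⇒ neg: x = 8.

Answer: x ∈ {8}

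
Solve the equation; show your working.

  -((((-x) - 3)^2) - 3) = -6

Step 1. [-((((-x) - 3)^2) - 3) = -6] LHS negated; negate both sides, so neg: (((-x) - 3)^2) - 3 = 6.
Step 2. [(((-x) - 3)^2) - 3 = 6] add 3: x sits inside (… - 3) ⇒ sub: ((-x) - 3)^2 = 9.
Step 3. [((-x) - 3)^2 = 9] 9 ≥ 0, LHS is (·)² — take ±√ ⇒ sqrt: (-x) - 3 = 3 or -3.
Step 4. [(-x) - 3 = 3 or -3] add 3: x sits inside (… - 3). So sub: -x = 6 or 0.
Step 5. [-x = 6 or 0] flip signs both sides, so neg: x = -6 or 0.

Answer: x ∈ {-6, 0}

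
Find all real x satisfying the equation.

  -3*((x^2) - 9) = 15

Step 1. [-3*((x^2) - 9) = 15] LHS = -3·(…); ÷-3 both sides ⇒ div: (x^2) - 9 = -5.
Step 2. [(x^2) - 9 = -5] -9 is outermost — add 9 both sides. So sub: x^2 = 4.
Step 3. [x^2 = 4] √ both sides: 4 ≥ 0 gives two branches. So sqrt: x = 2 or -2.

Answer: x ∈ {-2, 2}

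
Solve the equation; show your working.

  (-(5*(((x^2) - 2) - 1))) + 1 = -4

Step 1. [(-(5*(((x^2) - 2) - 1))) + 1 = -4] peel the +1: subtract 1 from each side, so sub: -(5*(((x^2) - 2) - 1)) = -5.
Step 2. [-(5*(((x^2) - 2) - 1)) = -5] LHS negated; negate both sides ⇒ neg: 5*(((x^2) - 2) - 1) = 5.
Step 3. [5*(((x^2) - 2) - 1) = 5] divide by the outer 5. So div: ((x^2) - 2) - 1 = 1.
Step 4. [((x^2) - 2) - 1 = 1] -1 is outermost — add 1 both sides ⇒ sub: (x^2) - 2 = 2.
Step 5. [(x^2) - 2 = 2] 2 comes off first (add 2) ⇒ sub: x^2 = 4.
Step 6. [x^2 = 4] √ both sides: 4 ≥ 0 gives two branches. So sqrt: x = 2 or -2.

Answer: x ∈ {-2, 2}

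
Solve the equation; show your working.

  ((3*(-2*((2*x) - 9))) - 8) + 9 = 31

Step 1. [((3*(-2*((2*x) - 9))) - 8) + 9 = 31] 9 comes off first (subtract 9) ⇒ sub: (3*(-2*((2*x) - 9))) - 8 = 22.
Step 2. [(3*(-2*((2*x) - 9))) - 8 = 22] -8 is outermost — add 8 both sides ⇒ sub: 3*(-2*((2*x) - 9)) = 30.
Step 3. [3*(-2*((2*x) - 9)) = 30] LHS = 3·(…); ÷3 both sides ⇒ div: -2*((2*x) - 9) = 10.
Step 4. [-2*((2*x) - 9) = 10] -2·(inner) — divide through by -2. So div: (2*x) - 9 = -5.
Step 5. [(2*x) - 9 = -5] 9 comes off first (add 9) ⇒ sub: 2*x = 4.
Step 6. [2*x = 4] 2·(inner) — divide through by 2, so div: x = 2.

Answer: x ∈ {2}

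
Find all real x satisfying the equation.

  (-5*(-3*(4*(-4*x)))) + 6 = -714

Step 1. [(-5*(-3*(4*(-4*x)))) + 6 = -714] 6 comes off first (subtract 6) ⇒ sub: -5*(-3*(4*(-4*x))) = -720.
Step 2. [-5*(-3*(4*(-4*x))) = -720] leading coefficient -5: divide by -5 ⇒ div: -3*(4*(-4*x)) = 144.
Step 3. [-3*(4*(-4*x)) = 144] -3 out front; divide by -3. So div: 4*(-4*x) = -48.
Step 4. [4*(-4*x) = -48] leading coefficient 4: divide by 4, so div: -4*x = -12.
Step 5. [-4*x = -12] leading coefficient -4: divide by -4 ⇒ div: x = 3.

Answer: x ∈ {3}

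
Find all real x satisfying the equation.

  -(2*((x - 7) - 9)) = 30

Step 1. [-(2*((x - 7) - 9)) = 30] LHS negated; negate both sides ⇒ neg: 2*((x - 7) - 9) = -30.
Step 2. [2*((x - 7) - 9) = -30] 2 out front; divide by 2, so div: (x - 7) - 9 = -15.
Step 3. [(x - 7) - 9 = -15] the outer -9 inverts by adding 9, so sub: x - 7 = -6.
Step 4. [x - 7 = -6] add 7: x sits inside (… - 7). So sub: x = 1.

Answer: x ∈ {1}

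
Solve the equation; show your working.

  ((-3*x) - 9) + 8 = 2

Step 1. [((-3*x) - 9) + 8 = 2] peel the +8: subtract 8 from each side. So sub: (-3*x) - 9 = -6.
Step 2. [(-3*x) - 9 = -6] -3 divides every term; factor it out ⇒ factor: x + 3 = 2.
Step 3. [x + 3 = 2] 3 comes off first (subtract 3), so sub: x = -1.

Answer: x ∈ {-1}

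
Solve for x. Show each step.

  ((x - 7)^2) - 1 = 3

Step 1. [((x - 7)^2) - 1 = 3] add 1: x sits inside (… - 1) ⇒ sub: (x - 7)^2 = 4.
Step 2. [(x - 7)^2 = 4] LHS squared, RHS 4 ≥ 0: apply √ (±) ⇒ sqrt: x - 7 = 2 or -2.
Step 3. [x - 7 = 2 or -2] the outer -7 inverts by adding 7, so sub: x = 9 or 5.

Answer: x ∈ {5, 9}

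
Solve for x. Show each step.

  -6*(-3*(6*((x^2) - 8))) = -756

Step 1. [-6*(-3*(6*((x^2) - 8))) = -756] -6·(inner) — divide through by -6 ⇒ div: -3*(6*((x^2) - 8)) = 126.
Step 2. [-3*(6*((x^2) - 8)) = 126] -3·(inner) — divide through by -3, so div: 6*((x^2) - 8) = -42.
Step 3. [6*((x^2) - 8) = -42] 6·(inner) — divide through by 6. So div: (x^2) - 8 = -7.
Step 4. [(x^2) - 8 = -7] -8 is outermost — add 8 both sides. So sub: x^2 = 1.
Step 5. [x^2 = 1] √ both sides: 1 ≥ 0 gives two branches, so sqrt: x = 1 or -1.

Answer: x ∈ {-1, 1}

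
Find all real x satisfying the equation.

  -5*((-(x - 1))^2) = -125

Step 1. [-5*((-(x - 1))^2) = -125] -5 out front; divide by -5 ⇒ div: (-(x - 1))^2 = 25.
Step 2. [(-(x - 1))^2 = 25] 25 ≥ 0, LHS is (·)² — take ±√ ⇒ sqrt: -(x - 1) = 5 or -5.
Step 3. [-(x - 1) = 5 or -5] leading − — multiply by −1. So neg: x - 1 = -5 or 5.
Step 4. [x - 1 = -5 or 5] peel the -1: add 1 from each side, so sub: x = -4 or 6.

Answer: x ∈ {-4, 6}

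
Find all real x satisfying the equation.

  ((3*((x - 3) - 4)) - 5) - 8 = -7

Step 1. [((3*((x - 3) - 4)) - 5) - 8 = -7] 8 comes off first (add 8), so sub: (3*((x - 3) - 4)) - 5 = 1.
Step 2. [(3*((x - 3) - 4)) - 5 = 1] add 5: x sits inside (… - 5) ⇒ sub: 3*((x - 3) - 4) = 6.
Step 3. [3*((x - 3) - 4) = 6] leading coefficient 3: divide by 3. So div: (x - 3) - 4 = 2.
Step 4. [(x - 3) - 4 = 2] the outer -4 inverts by adding 4. So sub: x - 3 = 6.
Step 5. [x - 3 = 6] peel the -3: add 3 from each side ⇒ sub: x = 9.

Answer: x ∈ {9}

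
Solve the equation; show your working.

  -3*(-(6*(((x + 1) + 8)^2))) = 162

Step 1. [-3*(-(6*(((x + 1) + 8)^2))) = 162] LHS = -3·(…); ÷-3 both sides. So div: -(6*(((x + 1) + 8)^2)) = -54.
Step 2. [-(6*(((x + 1) + 8)^2)) = -54] leading − — multiply by −1, so neg: 6*(((x + 1) + 8)^2) = 54.
Step 3. [6*(((x + 1) + 8)^2) = 54] 6·(inner) — divide through by 6. So div: ((x + 1) + 8)^2 = 9.
Step 4. [((x + 1) + 8)^2 = 9] 9 ≥ 0, LHS is (·)² — take ±√ ⇒ sqrt: (x + 1) + 8 = 3 or -3.
Step 5. [(x + 1) + 8 = 3 or -3] 8 comes off first (subtract 8) ⇒ sub: x + 1 = -5 or -11.
Step 6. [x + 1 = -5 or -11] peel the +1: subtract 1 from each side. So sub: x = -6 or -12.

Answer: x ∈ {-12, -6}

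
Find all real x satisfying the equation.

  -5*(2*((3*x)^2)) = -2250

Step 1. [-5*(2*((3*x)^2)) = -2250] -5 out front; divide by -5, so div: 2*((3*x)^2) = 450.
Step 2. [2*((3*x)^2) = 450] LHS = 2·(…); ÷2 both sides, so div: (3*x)^2 = 225.
Step 3. [(3*x)^2 = 225] LHS squared, RHS 225 ≥ 0: apply √ (±), so sqrt: 3*x = 15 or -15.
Step 4. [3*x = 15 or -15] leading coefficient 3: divide by 3 ⇒ div: x = 5 or -5.

Answer: x ∈ {-5, 5}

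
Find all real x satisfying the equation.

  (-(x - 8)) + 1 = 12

Step 1. [(-(x - 8)) + 1 = 12] 1 comes off first (subtract 1). So sub: -(x - 8) = 11.
Step 2. [-(x - 8) = 11] LHS negated; negate both sides ⇒ neg: x - 8 = -11.
Step 3. [x - 8 = -11] the outer -8 inverts by adding 8, so sub: x = -3.

Answer: x ∈ {-3}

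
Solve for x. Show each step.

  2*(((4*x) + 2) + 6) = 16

Step 1. [2*(((4*x) + 2) + 6) = 16] 2 out front; divide by 2 ⇒ div: ((4*x) + 2) + 6 = 8.
Step 2. [((4*x) + 2) + 6 = 8] subtract 6: x sits inside (… + 6), so sub: (4*x) + 2 = 2.
Step 3. [(4*x) + 2 = 2] 2 comes off first (subtract 2), so sub: 4*x = 0.
Step 4. [4*x = 0] 4 out front; divide by 4. So div: x = 0.

Answer: x ∈ {0}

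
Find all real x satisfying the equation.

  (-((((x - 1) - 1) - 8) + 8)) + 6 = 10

Step 1. [(-((((x - 1) - 1) - 8) + 8)) + 6 = 10] peel the +6: subtract 6 from each side. So sub: -((((x - 1) - 1) - 8) + 8) = 4.
Step 2. [-((((x - 1) - 1) - 8) + 8) = 4] leading − — multiply by −1, so neg: (((x - 1) - 1) - 8) + 8 = -4.
Step 3. [(((x - 1) - 1) - 8) + 8 = -4] 8 comes off first (subtract 8), so sub: ((x - 1) - 1) - 8 = -12.
Step 4. [((x - 1) - 1) - 8 = -12] add 8: x sits inside (… - 8) ⇒ sub: (x - 1) - 1 = -4.
Step 5. [(x - 1) - 1 = -4] add 1: x sits inside (… - 1). So sub: x - 1 = -3.
Step 6. [x - 1 = -3] -1 is outermost — add 1 both sides. So sub: x = -2.

Answer: x ∈ {-2}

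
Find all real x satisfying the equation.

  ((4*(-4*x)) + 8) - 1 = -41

Step 1. [((4*(-4*x)) + 8) - 1 = -41] -1 is outermost — add 1 both sides ⇒ sub: (4*(-4*x)) + 8 = -40.
Step 2. [(4*(-4*x)) + 8 = -40] 8 comes off first (subtract 8). So sub: 4*(-4*x) = -48.
Step 3. [4*(-4*x) = -48] leading coefficient 4: divide by 4. So div: -4*x = -12.
Step 4. [-4*x = -12] leading coefficient -4: divide by -4, so div: x = 3.

Answer: x ∈ {3}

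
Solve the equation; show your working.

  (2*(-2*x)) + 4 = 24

Step 1. [(2*(-2*x)) + 4 = 24] common factor 2 (LHS and 24) — divide through, so factor: (-2*x) + 2 = 12.
Step 2. [(-2*x) + 2 = 12] -2 divides every term; factor it out, so factor: x - 1 = -6.
Step 3. [x - 1 = -6] the outer -1 inverts by adding 1. So sub: x = -5.

Answer: x ∈ {-5}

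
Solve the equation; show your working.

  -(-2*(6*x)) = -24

Step 1. [-(-2*(6*x)) = -24] LHS negated; negate both sides. So neg: -2*(6*x) = 24.
Step 2. [-2*(6*x) = 24] LHS = -2·(…); ÷-2 both sides, so div: 6*x = -12.
Step 3. [6*x = -12] 6·(inner) — divide through by 6 ⇒ div: x = -2.

Answer: x ∈ {-2}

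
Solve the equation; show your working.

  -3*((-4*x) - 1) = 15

Step 1. [-3*((-4*x) - 1) = 15] divide by the outer -3 ⇒ div: (-4*x) - 1 = -5.
Step 2. [(-4*x) - 1 = -5] the outer -1 inverts by adding 1. So sub: -4*x = -4.
Step 3. [-4*x = -4] LHS = -4·(…); ÷-4 both sides, so div: x = 1.

Answer: x ∈ {1}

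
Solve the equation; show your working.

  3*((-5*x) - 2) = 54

Step 1. [3*((-5*x) - 2) = 54] 3 out front; divide by 3. So div: (-5*x) - 2 = 18.
Step 2. [(-5*x) - 2 = 18] the outer -2 inverts by adding 2. So sub: -5*x = 20.
Step 3. [-5*x = 20] divide by the outer -5, so div: x = -4.

Answer: x ∈ {-4}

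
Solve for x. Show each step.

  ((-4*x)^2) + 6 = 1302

Step 1. [((-4*x)^2) + 6 = 1302] the outer +6 inverts by subtracting 6. So sub: (-4*x)^2 = 1296.
Step 2. [(-4*x)^2 = 1296] LHS squared, RHS 1296 ≥ 0: apply √ (±). So sqrt: -4*x = 36 or -36.
Step 3. [-4*x = 36 or -36] leading coefficient -4: divide by -4, so div: x = -9 or 9.

Answer: x ∈ {-9, 9}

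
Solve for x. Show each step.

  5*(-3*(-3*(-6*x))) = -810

Step 1. [5*(-3*(-3*(-6*x))) = -810] 5·(inner) — divide through by 5 ⇒ div: -3*(-3*(-6*x)) = -162.
Step 2. [-3*(-3*(-6*x)) = -162] -3·(inner) — divide through by -3 ⇒ div: -3*(-6*x) = 54.
Step 3. [-3*(-6*x) = 54] LHS = -3·(…); ÷-3 both sides ⇒ div: -6*x = -18.
Step 4. [-6*x = -18] leading coefficient -6: divide by -6, so div: x = 3.

Answer: x ∈ {3}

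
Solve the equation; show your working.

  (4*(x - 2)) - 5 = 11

Step 1. [(4*(x - 2)) - 5 = 11] 5 comes off first (add 5). So sub: 4*(x - 2) = 16.
Step 2. [4*(x - 2) = 16] 4 out front; divide by 4. So div: x - 2 = 4.
Step 3. [x - 2 = 4] -2 is outermost — add 2 both sides, so sub: x = 6.

Answer: x ∈ {6}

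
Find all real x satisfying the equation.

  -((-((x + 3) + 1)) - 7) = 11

Step 1. [-((-((x + 3) + 1)) - 7) = 11] leading − — multiply by −1. So neg: (-((x + 3) + 1)) - 7 = -11.
Step 2. [(-((x + 3) + 1)) - 7 = -11] the outer -7 inverts by adding 7, so sub: -((x + 3) + 1) = -4.
Step 3. [-((x + 3) + 1) = -4] leading − — multiply by −1, so neg: (x + 3) + 1 = 4.
Step 4. [(x + 3) + 1 = 4] 1 comes off first (subtract 1), so sub: x + 3 = 3.
Step 5. [x + 3 = 3] subtract 3: x sits inside (… + 3) ⇒ sub: x = 0.

Answer: x ∈ {0}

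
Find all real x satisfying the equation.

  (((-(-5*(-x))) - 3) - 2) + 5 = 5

Step 1. [(((-(-5*(-x))) - 3) - 2) + 5 = 5] subtract 5: x sits inside (… + 5), so sub: ((-(-5*(-x))) - 3) - 2 = 0.
Step 2. [((-(-5*(-x))) - 3) - 2 = 0] add 2: x sits inside (… - 2). So sub: (-(-5*(-x))) - 3 = 2.
Step 3. [(-(-5*(-x))) - 3 = 2] add 3: x sits inside (… - 3), so sub: -(-5*(-x)) = 5.
Step 4. [-(-5*(-x)) = 5] LHS negated; negate both sides, so neg: -5*(-x) = -5.
Step 5. [-5*(-x) = -5] leading coefficient -5: divide by -5 ⇒ div: -x = 1.
Step 6. [-x = 1] flip signs both sides, so neg: x = -1.

Answer: x ∈ {-1}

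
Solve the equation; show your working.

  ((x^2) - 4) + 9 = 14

Step 1. [((x^2) - 4) + 9 = 14] subtract 9: x sits inside (… + 9), so sub: (x^2) - 4 = 5.
Step 2. [(x^2) - 4 = 5] peel the -4: add 4 from each side, so sub: x^2 = 9.
Step 3. [x^2 = 9] LHS squared, RHS 9 ≥ 0: apply √ (±). So sqrt: x = 3 or -3.

Answer: x ∈ {-3, 3}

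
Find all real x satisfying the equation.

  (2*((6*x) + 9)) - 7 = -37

Step 1. [(2*((6*x) + 9)) - 7 = -37] 7 comes off first (add 7), so sub: 2*((6*x) + 9) = -30.
Step 2. [2*((6*x) + 9) = -30] LHS = 2·(…); ÷2 both sides, so div: (6*x) + 9 = -15.
Step 3. [(6*x) + 9 = -15] subtract 9: x sits inside (… + 9) ⇒ sub: 6*x = -24.
Step 4. [6*x = -24] divide by the outer 6 ⇒ div: x = -4.

Answer: x ∈ {-4}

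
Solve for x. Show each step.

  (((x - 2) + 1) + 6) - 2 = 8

Step 1. [(((x - 2) + 1) + 6) - 2 = 8] -2 is outermost — add 2 both sides ⇒ sub: ((x - 2) + 1) + 6 = 10.
Step 2. [((x - 2) + 1) + 6 = 10] the outer +6 inverts by subtracting 6. So sub: (x - 2) + 1 = 4.
Step 3. [(x - 2) + 1 = 4] +1 is outermost — subtract 1 both sides ⇒ sub: x - 2 = 3.
Step 4. [x - 2 = 3] -2 is outermost — add 2 both sides. So sub: x = 5.

Answer: x ∈ {5}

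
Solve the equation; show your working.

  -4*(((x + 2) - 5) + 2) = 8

Step 1. [-4*(((x + 2) - 5) + 2) = 8] LHS = -4·(…); ÷-4 both sides ⇒ div: ((x + 2) - 5) + 2 = -2.
Step 2. [((x + 2) - 5) + 2 = -2] 2 comes off first (subtract 2), so sub: (x + 2) - 5 = -4.
Step 3. [(x + 2) - 5 = -4] add 5: x sits inside (… - 5). So sub: x + 2 = 1.
Step 4. [x + 2 = 1] +2 is outermost — subtract 2 both sides ⇒ sub: x = -1.

Answer: x ∈ {-1}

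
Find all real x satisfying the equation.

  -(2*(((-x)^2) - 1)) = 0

Step 1. [-(2*(((-x)^2) - 1)) = 0] leading − — multiply by −1. So neg: 2*(((-x)^2) - 1) = 0.
Step 2. [2*(((-x)^2) - 1) = 0] leading coefficient 2: divide by 2, so div: ((-x)^2) - 1 = 0.
Step 3. [((-x)^2) - 1 = 0] the outer -1 inverts by adding 1, so sub: (-x)^2 = 1.
Step 4. [(-x)^2 = 1] LHS squared, RHS 1 ≥ 0: apply √ (±), so sqrt: -x = 1 or -1.
Step 5. [-x = 1 or -1] flip signs both sides, so neg: x = -1 or 1.

Answer: x ∈ {-1, 1}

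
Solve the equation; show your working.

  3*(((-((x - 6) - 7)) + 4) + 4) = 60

Step 1. [3*(((-((x - 6) - 7)) + 4) + 4) = 60] LHS = 3·(…); ÷3 both sides. So div: ((-((x - 6) - 7)) + 4) + 4 = 20.
Step 2. [((-((x - 6) - 7)) + 4) + 4 = 20] peel the +4: subtract 4 from each side, so sub: (-((x - 6) - 7)) + 4 = 16.
Step 3. [(-((x - 6) - 7)) + 4 = 16] +4 is outermost — subtract 4 both sides ⇒ sub: -((x - 6) - 7) = 12.
Step 4. [-((x - 6) - 7) = 12] flip signs both sides, so neg: (x - 6) - 7 = -12.
Step 5. [(x - 6) - 7 = -12] peel the -7: add 7 from each side, so sub: x - 6 = -5.
Step 6. [x - 6 = -5] peel the -6: add 6 from each side, so sub: x = 1.

Answer: x ∈ {1}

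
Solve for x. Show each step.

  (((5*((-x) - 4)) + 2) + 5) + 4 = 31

Step 1. [(((5*((-x) - 4)) + 2) + 5) + 4 = 31] the outer +4 inverts by subtracting 4, so sub: ((5*((-x) - 4)) + 2) + 5 = 27.
Step 2. [((5*((-x) - 4)) + 2) + 5 = 27] peel the +5: subtract 5 from each side. So sub: (5*((-x) - 4)) + 2 = 22.
Step 3. [(5*((-x) - 4)) + 2 = 22] subtract 2: x sits inside (… + 2), so sub: 5*((-x) - 4) = 20.
Step 4. [5*((-x) - 4) = 20] leading coefficient 5: divide by 5 ⇒ div: (-x) - 4 = 4.
Step 5. [(-x) - 4 = 4] add 4: x sits inside (… - 4) ⇒ sub: -x = 8.
Step 6. [-x = 8] leading − — multiply by −1, so neg: x = -8.

Answer: x ∈ {-8}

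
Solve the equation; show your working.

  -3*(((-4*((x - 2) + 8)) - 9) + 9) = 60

Step 1. [-3*(((-4*((x - 2) + 8)) - 9) + 9) = 60] leading coefficient -3: divide by -3 ⇒ div: ((-4*((x - 2) + 8)) - 9) + 9 = -20.
Step 2. [((-4*((x - 2) + 8)) - 9) + 9 = -20] subtract 9: x sits inside (… + 9) ⇒ sub: (-4*((x - 2) + 8)) - 9 = -29.
Step 3. [(-4*((x - 2) + 8)) - 9 = -29] -9 is outermost — add 9 both sides, so sub: -4*((x - 2) + 8) = -20.
Step 4. [-4*((x - 2) + 8) = -20] LHS = -4·(…); ÷-4 both sides ⇒ div: (x - 2) + 8 = 5.
Step 5. [(x - 2) + 8 = 5] the outer +8 inverts by subtracting 8, so sub: x - 2 = -3.
Step 6. [x - 2 = -3] the outer -2 inverts by adding 2. So sub: x = -1.

Answer: x ∈ {-1}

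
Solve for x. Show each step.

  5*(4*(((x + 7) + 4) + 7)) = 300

Step 1. [5*(4*(((x + 7) + 4) + 7)) = 300] leading coefficient 5: divide by 5. So div: 4*(((x + 7) + 4) + 7) = 60.
Step 2. [4*(((x + 7) + 4) + 7) = 60] 4·(inner) — divide through by 4. So div: ((x + 7) + 4) + 7 = 15.
Step 3. [((x + 7) + 4) + 7 = 15] 7 comes off first (subtract 7) ⇒ sub: (x + 7) + 4 = 8.
Step 4. [(x + 7) + 4 = 8] subtract 4: x sits inside (… + 4). So sub: x + 7 = 4.
Step 5. [x + 7 = 4] peel the +7: subtract 7 from each side. So sub: x = -3.

Answer: x ∈ {-3}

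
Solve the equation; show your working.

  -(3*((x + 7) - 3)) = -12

Step 1. [-(3*((x + 7) - 3)) = -12] LHS negated; negate both sides. So neg: 3*((x + 7) - 3) = 12.
Step 2. [3*((x + 7) - 3) = 12] 3·(inner) — divide through by 3. So div: (x + 7) - 3 = 4.
Step 3. [(x + 7) - 3 = 4] 3 comes off first (add 3), so sub: x + 7 = 7.
Step 4. [x + 7 = 7] the outer +7 inverts by subtracting 7 ⇒ sub: x = 0.

Answer: x ∈ {0}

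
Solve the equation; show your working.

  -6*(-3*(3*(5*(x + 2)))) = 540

Step 1. [-6*(-3*(3*(5*(x + 2)))) = 540] LHS = -6·(…); ÷-6 both sides ⇒ div: -3*(3*(5*(x + 2))) = -90.
Step 2. [-3*(3*(5*(x + 2))) = -90] -3·(inner) — divide through by -3. So div: 3*(5*(x + 2)) = 30.
Step 3. [3*(5*(x + 2)) = 30] leading coefficient 3: divide by 3, so div: 5*(x + 2) = 10.
Step 4. [5*(x + 2) = 10] LHS = 5·(…); ÷5 both sides ⇒ div: x + 2 = 2.
Step 5. [x + 2 = 2] +2 is outermost — subtract 2 both sides ⇒ sub: x = 0.

Answer: x ∈ {0}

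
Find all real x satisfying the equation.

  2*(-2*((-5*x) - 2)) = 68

Step 1. [2*(-2*((-5*x) - 2)) = 68] LHS = 2·(…); ÷2 both sides, so div: -2*((-5*x) - 2) = 34.
Step 2. [-2*((-5*x) - 2) = 34] divide by the outer -2. So div: (-5*x) - 2 = -17.
Step 3. [(-5*x) - 2 = -17] peel the -2: add 2 from each side ⇒ sub: -5*x = -15.
Step 4. [-5*x = -15] LHS = -5·(…); ÷-5 both sides, so div: x = 3.

Answer: x ∈ {3}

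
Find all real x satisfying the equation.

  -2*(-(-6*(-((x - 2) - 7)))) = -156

Step 1. [-2*(-(-6*(-((x - 2) - 7)))) = -156] -2 out front; divide by -2. So div: -(-6*(-((x - 2) - 7))) = 78.
Step 2. [-(-6*(-((x - 2) - 7))) = 78] LHS negated; negate both sides, so neg: -6*(-((x - 2) - 7)) = -78.
Step 3. [-6*(-((x - 2) - 7)) = -78] leading coefficient -6: divide by -6. So div: -((x - 2) - 7) = 13.
Step 4. [-((x - 2) - 7) = 13] flip signs both sides. So neg: (x - 2) - 7 = -13.
Step 5. [(x - 2) - 7 = -13] 7 comes off first (add 7), so sub: x - 2 = -6.
Step 6. [x - 2 = -6] add 2: x sits inside (… - 2) ⇒ sub: x = -4.

Answer: x ∈ {-4}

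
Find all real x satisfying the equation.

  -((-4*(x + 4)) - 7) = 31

Step 1. [-((-4*(x + 4)) - 7) = 31] leading − — multiply by −1. So neg: (-4*(x + 4)) - 7 = -31.
Step 2. [(-4*(x + 4)) - 7 = -31] 7 comes off first (add 7) ⇒ sub: -4*(x + 4) = -24.
Step 3. [-4*(x + 4) = -24] -4 out front; divide by -4 ⇒ div: x + 4 = 6.
Step 4. [x + 4 = 6] 4 comes off first (subtract 4) ⇒ sub: x = 2.

Answer: x ∈ {2}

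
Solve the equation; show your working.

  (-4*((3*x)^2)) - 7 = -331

Step 1. [(-4*((3*x)^2)) - 7 = -331] peel the -7: add 7 from each side ⇒ sub: -4*((3*x)^2) = -324.
Step 2. [-4*((3*x)^2) = -324] LHS = -4·(…); ÷-4 both sides, so div: (3*x)^2 = 81.
Step 3. [(3*x)^2 = 81] √ both sides: 81 ≥ 0 gives two branches ⇒ sqrt: 3*x = 9 or -9.
Step 4. [3*x = 9 or -9] leading coefficient 3: divide by 3. So div: x = 3 or -3.

Answer: x ∈ {-3, 3}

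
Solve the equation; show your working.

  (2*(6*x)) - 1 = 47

Step 1. [(2*(6*x)) - 1 = 47] 1 comes off first (add 1) ⇒ sub: 2*(6*x) = 48.
Step 2. [2*(6*x) = 48] leading coefficient 2: divide by 2, so div: 6*x = 24.
Step 3. [6*x = 24] 6 out front; divide by 6. So div: x = 4.

Answer: x ∈ {4}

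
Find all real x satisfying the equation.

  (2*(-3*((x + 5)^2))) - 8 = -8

Step 1. [(2*(-3*((x + 5)^2))) - 8 = -8] add 8: x sits inside (… - 8). So sub: 2*(-3*((x + 5)^2)) = 0.
Step 2. [2*(-3*((x + 5)^2)) = 0] divide by the outer 2 ⇒ div: -3*((x + 5)^2) = 0.
Step 3. [-3*((x + 5)^2) = 0] LHS = -3·(…); ÷-3 both sides ⇒ div: (x + 5)^2 = 0.
Step 4. [(x + 5)^2 = 0] LHS squared, RHS 0 ≥ 0: apply √ (±). So sqrt: x + 5 = 0.
Step 5. [x + 5 = 0] peel the +5: subtract 5 from each side. So sub: x = -5.

Answer: x ∈ {-5}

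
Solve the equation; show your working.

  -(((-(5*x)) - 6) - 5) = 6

Step 1. [-(((-(5*x)) - 6) - 5) = 6] leading − — multiply by −1. So neg: ((-(5*x)) - 6) - 5 = -6.
Step 2. [((-(5*x)) - 6) - 5 = -6] peel the -5: add 5 from each side. So sub: (-(5*x)) - 6 = -1.
Step 3. [(-(5*x)) - 6 = -1] peel the -6: add 6 from each side, so sub: -(5*x) = 5.
Step 4. [-(5*x) = 5] LHS negated; negate both sides, so neg: 5*x = -5.
Step 5. [5*x = -5] 5 out front; divide by 5. So div: x = -1.

Answer: x ∈ {-1}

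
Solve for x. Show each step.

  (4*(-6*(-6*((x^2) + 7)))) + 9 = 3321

Step 1. [(4*(-6*(-6*((x^2) + 7)))) + 9 = 3321] +9 is outermost — subtract 9 both sides, so sub: 4*(-6*(-6*((x^2) + 7))) = 3312.
Step 2. [4*(-6*(-6*((x^2) + 7))) = 3312] 4·(inner) — divide through by 4. So div: -6*(-6*((x^2) + 7)) = 828.
Step 3. [-6*(-6*((x^2) + 7)) = 828] -6·(inner) — divide through by -6. So div: -6*((x^2) + 7) = -138.
Step 4. [-6*((x^2) + 7) = -138] -6 out front; divide by -6 ⇒ div: (x^2) + 7 = 23.
Step 5. [(x^2) + 7 = 23] 7 comes off first (subtract 7) ⇒ sub: x^2 = 16.
Step 6. [x^2 = 16] √ both sides: 16 ≥ 0 gives two branches, so sqrt: x = 4 or -4.

Answer: x ∈ {-4, 4}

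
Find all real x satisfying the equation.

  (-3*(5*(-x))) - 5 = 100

Step 1. [(-3*(5*(-x))) - 5 = 100] -5 is outermost — add 5 both sides, so sub: -3*(5*(-x)) = 105.
Step 2. [-3*(5*(-x)) = 105] leading coefficient -3: divide by -3, so div: 5*(-x) = -35.
Step 3. [5*(-x) = -35] divide by the outer 5. So div: -x = -7.
Step 4. [-x = -7] flip signs both sides, so neg: x = 7.

Answer: x ∈ {7}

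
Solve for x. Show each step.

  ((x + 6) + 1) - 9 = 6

Step 1. [((x + 6) + 1) - 9 = 6] peel the -9: add 9 from each side ⇒ sub: (x + 6) + 1 = 15.
Step 2. [(x + 6) + 1 = 15] peel the +1: subtract 1 from each side. So sub: x + 6 = 14.
Step 3. [x + 6 = 14] +6 is outermost — subtract 6 both sides, so sub: x = 8.

Answer: x ∈ {8}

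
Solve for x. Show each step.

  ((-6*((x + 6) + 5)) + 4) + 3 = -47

Step 1. [((-6*((x + 6) + 5)) + 4) + 3 = -47] the outer +3 inverts by subtracting 3, so sub: (-6*((x + 6) + 5)) + 4 = -50.
Step 2. [(-6*((x + 6) + 5)) + 4 = -50] +4 is outermost — subtract 4 both sides ⇒ sub: -6*((x + 6) + 5) = -54.
Step 3. [-6*((x + 6) + 5) = -54] -6·(inner) — divide through by -6. So div: (x + 6) + 5 = 9.
Step 4. [(x + 6) + 5 = 9] peel the +5: subtract 5 from each side. So sub: x + 6 = 4.
Step 5. [x + 6 = 4] subtract 6: x sits inside (… + 6) ⇒ sub: x = -2.

Answer: x ∈ {-2}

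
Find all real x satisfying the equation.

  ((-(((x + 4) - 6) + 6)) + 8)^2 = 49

Step 1. [((-(((x + 4) - 6) + 6)) + 8)^2 = 49] √ both sides: 49 ≥ 0 gives two branches, so sqrt: (-(((x + 4) - 6) + 6)) + 8 = 7 or -7.
Step 2. [(-(((x + 4) - 6) + 6)) + 8 = 7 or -7] subtract 8: x sits inside (… + 8) ⇒ sub: -(((x + 4) - 6) + 6) = -1 or -15.
Step 3. [-(((x + 4) - 6) + 6) = -1 or -15] leading − — multiply by −1, so neg: ((x + 4) - 6) + 6 = 1 or 15.
Step 4. [((x + 4) - 6) + 6 = 1 or 15] subtract 6: x sits inside (… + 6), so sub: (x + 4) - 6 = -5 or 9.
Step 5. [(x + 4) - 6 = -5 or 9] the outer -6 inverts by adding 6. So sub: x + 4 = 1 or 15.
Step 6. [x + 4 = 1 or 15] the outer +4 inverts by subtracting 4 ⇒ sub: x = -3 or 11.

Answer: x ∈ {-3, 11}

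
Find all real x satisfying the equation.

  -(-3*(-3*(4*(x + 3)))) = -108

Step 1. [-(-3*(-3*(4*(x + 3)))) = -108] flip signs both sides ⇒ neg: -3*(-3*(4*(x + 3))) = 108.
Step 2. [-3*(-3*(4*(x + 3))) = 108] -3 out front; divide by -3 ⇒ div: -3*(4*(x + 3)) = -36.
Step 3. [-3*(4*(x + 3)) = -36] -3·(inner) — divide through by -3 ⇒ div: 4*(x + 3) = 12.
Step 4. [4*(x + 3) = 12] leading coefficient 4: divide by 4 ⇒ div: x + 3 = 3.
Step 5. [x + 3 = 3] subtract 3: x sits inside (… + 3). So sub: x = 0.

Answer: x ∈ {0}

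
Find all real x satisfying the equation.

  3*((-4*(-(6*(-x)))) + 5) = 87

Step 1. [3*((-4*(-(6*(-x)))) + 5) = 87] LHS = 3·(…); ÷3 both sides. So div: (-4*(-(6*(-x)))) + 5 = 29.
Step 2. [(-4*(-(6*(-x)))) + 5 = 29] +5 is outermost — subtract 5 both sides. So sub: -4*(-(6*(-x))) = 24.
Step 3. [-4*(-(6*(-x))) = 24] divide by the outer -4, so div: -(6*(-x)) = -6.
Step 4. [-(6*(-x)) = -6] flip signs both sides. So neg: 6*(-x) = 6.
Step 5. [6*(-x) = 6] 6 out front; divide by 6, so div: -x = 1.
Step 6. [-x = 1] flip signs both sides ⇒ neg: x = -1.

Answer: x ∈ {-1}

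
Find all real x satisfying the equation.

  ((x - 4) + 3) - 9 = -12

Step 1. [((x - 4) + 3) - 9 = -12] peel the -9: add 9 from each side. So sub: (x - 4) + 3 = -3.
Step 2. [(x - 4) + 3 = -3] subtract 3: x sits inside (… + 3) ⇒ sub: x - 4 = -6.
Step 3. [x - 4 = -6] -4 is outermost — add 4 both sides. So sub: x = -2.

Answer: x ∈ {-2}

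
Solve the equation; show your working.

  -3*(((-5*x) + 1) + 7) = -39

Step 1. [-3*(((-5*x) + 1) + 7) = -39] LHS = -3·(…); ÷-3 both sides. So div: ((-5*x) + 1) + 7 = 13.
Step 2. [((-5*x) + 1) + 7 = 13] the outer +7 inverts by subtracting 7. So sub: (-5*x) + 1 = 6.
Step 3. [(-5*x) + 1 = 6] subtract 1: x sits inside (… + 1), so sub: -5*x = 5.
Step 4. [-5*x = 5] -5·(inner) — divide through by -5. So div: x = -1.

Answer: x ∈ {-1}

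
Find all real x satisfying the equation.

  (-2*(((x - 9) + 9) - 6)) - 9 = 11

Step 1. [(-2*(((x - 9) + 9) - 6)) - 9 = 11] peel the -9: add 9 from each side. So sub: -2*(((x - 9) + 9) - 6) = 20.
Step 2. [-2*(((x - 9) + 9) - 6) = 20] leading coefficient -2: divide by -2 ⇒ div: ((x - 9) + 9) - 6 = -10.
Step 3. [((x - 9) + 9) - 6 = -10] peel the -6: add 6 from each side, so sub: (x - 9) + 9 = -4.
Step 4. [(x - 9) + 9 = -4] the outer +9 inverts by subtracting 9 ⇒ sub: x - 9 = -13.
Step 5. [x - 9 = -13] 9 comes off first (add 9). So sub: x = -4.

Answer: x ∈ {-4}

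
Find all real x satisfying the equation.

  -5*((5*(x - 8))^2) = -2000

Step 1. [-5*((5*(x - 8))^2) = -2000] LHS = -5·(…); ÷-5 both sides. So div: (5*(x - 8))^2 = 400.
Step 2. [(5*(x - 8))^2 = 400] LHS squared, RHS 400 ≥ 0: apply √ (±), so sqrt: 5*(x - 8) = 20 or -20.
Step 3. [5*(x - 8) = 20 or -20] 5·(inner) — divide through by 5 ⇒ div: x - 8 = 4 or -4.
Step 4. [x - 8 = 4 or -4] add 8: x sits inside (… - 8), so sub: x = 12 or 4.

Answer: x ∈ {4, 12}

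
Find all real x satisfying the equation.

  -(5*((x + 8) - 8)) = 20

Step 1. [-(5*((x + 8) - 8)) = 20] LHS negated; negate both sides, so neg: 5*((x + 8) - 8) = -20.
Step 2. [5*((x + 8) - 8) = -20] 5·(inner) — divide through by 5, so div: (x + 8) - 8 = -4.
Step 3. [(x + 8) - 8 = -4] the outer -8 inverts by adding 8, so sub: x + 8 = 4.
Step 4. [x + 8 = 4] subtract 8: x sits inside (… + 8), so sub: x = -4.

Answer: x ∈ {-4}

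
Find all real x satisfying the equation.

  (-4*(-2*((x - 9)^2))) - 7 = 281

Step 1. [(-4*(-2*((x - 9)^2))) - 7 = 281] add 7: x sits inside (… - 7), so sub: -4*(-2*((x - 9)^2)) = 288.
Step 2. [-4*(-2*((x - 9)^2)) = 288] -4 out front; divide by -4, so div: -2*((x - 9)^2) = -72.
Step 3. [-2*((x - 9)^2) = -72] -2 out front; divide by -2 ⇒ div: (x - 9)^2 = 36.
Step 4. [(x - 9)^2 = 36] 36 ≥ 0, LHS is (·)² — take ±√ ⇒ sqrt: x - 9 = 6 or -6.
Step 5. [x - 9 = 6 or -6] -9 is outermost — add 9 both sides. So sub: x = 15 or 3.

Answer: x ∈ {3, 15}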